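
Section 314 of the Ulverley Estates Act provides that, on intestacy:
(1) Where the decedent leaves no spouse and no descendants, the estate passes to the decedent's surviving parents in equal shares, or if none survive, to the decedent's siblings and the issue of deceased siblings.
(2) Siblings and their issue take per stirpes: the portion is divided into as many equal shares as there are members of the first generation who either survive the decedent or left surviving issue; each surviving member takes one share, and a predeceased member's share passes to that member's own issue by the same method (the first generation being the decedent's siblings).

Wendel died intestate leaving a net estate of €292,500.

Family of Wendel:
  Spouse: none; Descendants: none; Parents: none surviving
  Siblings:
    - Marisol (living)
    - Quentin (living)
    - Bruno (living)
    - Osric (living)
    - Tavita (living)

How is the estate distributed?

Marisol: €58,500; Quentin: €58,500; Bruno: €58,500; Osric: €58,500; Tavita: €58,500

The entire €292,500 passes to the siblings and their issue.
That amount (€292,500) is divided into 5 shares of €58,500: Marisol, Quentin, Bruno, Osric, and Tavita each take €58,500.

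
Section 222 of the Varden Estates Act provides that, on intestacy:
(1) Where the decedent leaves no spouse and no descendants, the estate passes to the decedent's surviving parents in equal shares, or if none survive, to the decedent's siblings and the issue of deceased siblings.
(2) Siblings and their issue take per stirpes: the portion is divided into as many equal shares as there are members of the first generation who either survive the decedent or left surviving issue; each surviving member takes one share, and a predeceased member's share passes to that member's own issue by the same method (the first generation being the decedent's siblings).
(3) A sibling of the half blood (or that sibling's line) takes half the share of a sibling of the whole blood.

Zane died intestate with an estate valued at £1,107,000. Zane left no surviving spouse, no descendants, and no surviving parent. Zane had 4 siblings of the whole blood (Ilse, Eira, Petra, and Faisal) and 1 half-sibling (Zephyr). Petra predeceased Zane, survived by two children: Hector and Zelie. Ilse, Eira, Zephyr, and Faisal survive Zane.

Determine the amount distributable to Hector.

Hector receives £123,000.

The entire £1,107,000 passes to the siblings and their issue.
Counting each half-blood sibling's line as half a unit, there are 9/2 units in £1,107,000, so one unit is £246,000. Whole-blood lines (Ilse, Eira, Petra, and Faisal) take £246,000 each; half-blood lines (Zephyr) take £123,000 each.
Petra's share (£246,000) is divided into 2 shares of £123,000: Hector and Zelie each take £123,000.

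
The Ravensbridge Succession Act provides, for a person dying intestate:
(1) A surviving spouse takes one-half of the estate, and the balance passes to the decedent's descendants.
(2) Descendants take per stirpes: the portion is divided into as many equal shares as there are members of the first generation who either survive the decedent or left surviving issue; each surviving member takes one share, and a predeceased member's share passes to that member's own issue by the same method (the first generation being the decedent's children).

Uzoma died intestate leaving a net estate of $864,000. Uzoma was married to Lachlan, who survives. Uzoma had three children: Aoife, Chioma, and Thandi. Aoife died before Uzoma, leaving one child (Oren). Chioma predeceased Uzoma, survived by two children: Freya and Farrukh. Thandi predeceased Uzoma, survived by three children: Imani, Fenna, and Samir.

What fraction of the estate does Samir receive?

Samir receives 1/18 of the estate.

Lachlan takes one-half of $864,000 = $432,000. The remaining $432,000 passes to the descendants.
The descendants' portion ($432,000) is divided into 3 shares of $144,000: Aoife's $144,000 share passes to Aoife's issue; Chioma's $144,000 share passes to Chioma's issue; Thandi's $144,000 share passes to Thandi's issue.
Aoife's share ($144,000) passes entirely to Oren.
Chioma's share ($144,000) is divided into 2 shares of $72,000: Freya and Farrukh each take $72,000.
Thandi's share ($144,000) is divided into 3 shares of $48,000: Imani, Fenna, and Samir each take $48,000.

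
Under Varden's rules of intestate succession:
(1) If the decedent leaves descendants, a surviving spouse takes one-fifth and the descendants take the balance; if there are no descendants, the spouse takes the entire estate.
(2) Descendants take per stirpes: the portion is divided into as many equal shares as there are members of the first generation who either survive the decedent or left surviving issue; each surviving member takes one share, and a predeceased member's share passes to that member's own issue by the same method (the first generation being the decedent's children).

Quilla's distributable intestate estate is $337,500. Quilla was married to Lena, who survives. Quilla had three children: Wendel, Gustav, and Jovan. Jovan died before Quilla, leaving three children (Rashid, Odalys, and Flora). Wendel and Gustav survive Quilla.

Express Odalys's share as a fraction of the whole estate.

Odalys receives 4/45 of the estate.

Lena takes one-fifth of $337,500 = $67,500. The remaining $270,000 passes to the descendants.
The descendants' portion ($270,000) is divided into 3 shares of $90,000: Wendel and Gustav each take $90,000; Jovan's $90,000 share passes to Jovan's issue.
Jovan's share ($90,000) is divided into 3 shares of $30,000: Rashid, Odalys, and Flora each take $30,000.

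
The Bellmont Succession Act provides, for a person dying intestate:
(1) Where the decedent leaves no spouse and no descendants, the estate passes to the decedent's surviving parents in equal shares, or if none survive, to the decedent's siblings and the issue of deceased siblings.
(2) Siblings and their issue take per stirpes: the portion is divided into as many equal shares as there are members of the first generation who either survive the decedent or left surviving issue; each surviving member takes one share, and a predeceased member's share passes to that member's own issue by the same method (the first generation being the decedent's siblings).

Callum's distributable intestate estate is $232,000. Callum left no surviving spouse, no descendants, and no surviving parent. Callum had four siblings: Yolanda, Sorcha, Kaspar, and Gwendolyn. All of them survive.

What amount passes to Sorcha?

The entire $232,000 passes to the siblings and their issue.
That amount ($232,000) is divided into 4 shares of $58,000: Yolanda, Sorcha, Kaspar, and Gwendolyn each take $58,000.

Sorcha receives $58,000.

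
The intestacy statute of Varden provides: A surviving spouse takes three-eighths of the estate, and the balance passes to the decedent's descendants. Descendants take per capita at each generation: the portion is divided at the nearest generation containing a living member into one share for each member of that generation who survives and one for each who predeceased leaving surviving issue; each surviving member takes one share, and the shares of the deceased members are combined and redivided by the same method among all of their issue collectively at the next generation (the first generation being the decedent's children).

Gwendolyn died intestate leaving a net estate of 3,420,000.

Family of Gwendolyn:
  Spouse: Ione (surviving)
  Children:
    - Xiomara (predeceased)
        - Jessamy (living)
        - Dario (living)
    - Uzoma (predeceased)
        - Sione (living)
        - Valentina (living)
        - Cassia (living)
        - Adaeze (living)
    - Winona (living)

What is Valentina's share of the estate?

Valentina receives 237,500.

Ione takes three-eighths of 3,420,000 = 1,282,500. The remaining 2,137,500 passes to the descendants.
The descendants' portion (2,137,500) is divided at the children's generation into 3 shares of 712,500. Winona takes 712,500. The 2 shares of the deceased (Xiomara and Uzoma) are combined into a pool of 1,425,000.
That pool (1,425,000) is divided at the grandchildren's generation equally among Jessamy, Dario, Sione, Valentina, Cassia, and Adaeze: 237,500 each.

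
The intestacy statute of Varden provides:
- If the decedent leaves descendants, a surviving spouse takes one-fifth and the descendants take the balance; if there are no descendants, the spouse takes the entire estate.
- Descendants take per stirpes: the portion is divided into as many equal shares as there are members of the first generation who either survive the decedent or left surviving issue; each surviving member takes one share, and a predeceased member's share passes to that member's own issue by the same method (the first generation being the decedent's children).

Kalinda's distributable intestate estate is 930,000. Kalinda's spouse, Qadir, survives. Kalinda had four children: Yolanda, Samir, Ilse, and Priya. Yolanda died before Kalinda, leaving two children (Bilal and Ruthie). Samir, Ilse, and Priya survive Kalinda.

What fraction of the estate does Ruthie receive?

Ruthie receives 1/10 of the estate.

Qadir takes one-fifth of 930,000 = 186,000. The remaining 744,000 passes to the descendants.
The descendants' portion (744,000) is divided into 4 shares of 186,000: Samir, Ilse, and Priya each take 186,000; Yolanda's 186,000 share passes to Yolanda's issue.
Yolanda's share (186,000) is divided into 2 shares of 93,000: Bilal and Ruthie each take 93,000.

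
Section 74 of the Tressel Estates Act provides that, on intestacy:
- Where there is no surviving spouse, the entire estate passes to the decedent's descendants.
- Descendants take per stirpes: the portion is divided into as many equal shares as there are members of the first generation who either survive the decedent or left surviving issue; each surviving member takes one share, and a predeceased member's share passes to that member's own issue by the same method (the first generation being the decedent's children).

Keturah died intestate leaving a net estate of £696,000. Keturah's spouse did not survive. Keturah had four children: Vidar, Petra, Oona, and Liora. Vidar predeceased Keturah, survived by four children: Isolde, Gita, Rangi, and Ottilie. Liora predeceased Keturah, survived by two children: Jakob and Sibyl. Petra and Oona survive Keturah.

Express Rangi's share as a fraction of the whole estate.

Rangi receives 1/16 of the estate.

The entire £696,000 passes to the descendants.
That amount (£696,000) is divided into 4 shares of £174,000: Petra and Oona each take £174,000; Vidar's £174,000 share passes to Vidar's issue; Liora's £174,000 share passes to Liora's issue.
Vidar's share (£174,000) is divided into 4 shares of £43,500: Isolde, Gita, Rangi, and Ottilie each take £43,500.
Liora's share (£174,000) is divided into 2 shares of £87,000: Jakob and Sibyl each take £87,000.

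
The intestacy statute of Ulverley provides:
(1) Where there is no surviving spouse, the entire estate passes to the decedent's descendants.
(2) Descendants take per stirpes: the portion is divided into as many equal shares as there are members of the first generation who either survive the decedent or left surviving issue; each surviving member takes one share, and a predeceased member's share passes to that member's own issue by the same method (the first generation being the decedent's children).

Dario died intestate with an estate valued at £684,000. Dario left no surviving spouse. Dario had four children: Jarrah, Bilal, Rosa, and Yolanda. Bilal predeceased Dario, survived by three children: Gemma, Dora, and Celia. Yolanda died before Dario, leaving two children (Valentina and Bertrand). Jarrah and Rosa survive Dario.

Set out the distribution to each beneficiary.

Jarrah: £171,000; Gemma: £57,000; Dora: £57,000; Celia: £57,000; Rosa: £171,000; Valentina: £85,500; Bertrand: £85,500

The entire £684,000 passes to the descendants.
That amount (£684,000) is divided into 4 shares of £171,000: Jarrah and Rosa each take £171,000; Bilal's £171,000 share passes to Bilal's issue; Yolanda's £171,000 share passes to Yolanda's issue.
Bilal's share (£171,000) is divided into 3 shares of £57,000: Gemma, Dora, and Celia each take £57,000.
Yolanda's share (£171,000) is divided into 2 shares of £85,500: Valentina and Bertrand each take £85,500.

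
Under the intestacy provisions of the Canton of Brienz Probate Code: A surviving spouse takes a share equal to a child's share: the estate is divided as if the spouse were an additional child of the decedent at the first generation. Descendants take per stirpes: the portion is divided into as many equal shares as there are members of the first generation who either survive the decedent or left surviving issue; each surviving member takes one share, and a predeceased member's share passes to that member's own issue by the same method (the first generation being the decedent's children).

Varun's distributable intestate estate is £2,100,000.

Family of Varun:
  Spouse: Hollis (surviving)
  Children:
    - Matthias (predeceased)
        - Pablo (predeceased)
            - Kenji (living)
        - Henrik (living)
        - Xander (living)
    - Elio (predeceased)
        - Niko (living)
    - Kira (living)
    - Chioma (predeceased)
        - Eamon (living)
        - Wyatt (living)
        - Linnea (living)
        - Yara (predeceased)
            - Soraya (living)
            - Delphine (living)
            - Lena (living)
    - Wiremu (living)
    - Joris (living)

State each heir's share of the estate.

The spouse counts as an additional share at the children's level, so there are 7 primary shares of £300,000. Hollis takes one such share (£300,000).
The children's combined portion (£1,800,000) is divided into 6 shares of £300,000: Kira, Wiremu, and Joris each take £300,000; Matthias's £300,000 share passes to Matthias's issue; Elio's £300,000 share passes to Elio's issue; Chioma's £300,000 share passes to Chioma's issue.
Matthias's share (£300,000) is divided into 3 shares of £100,000: Henrik and Xander each take £100,000; Pablo's £100,000 share passes to Pablo's issue.
Pablo's share (£100,000) passes entirely to Kenji.
Elio's share (£300,000) passes entirely to Niko.
Chioma's share (£300,000) is divided into 4 shares of £75,000: Eamon, Wyatt, and Linnea each take £75,000; Yara's £75,000 share passes to Yara's issue.
Yara's share (£75,000) is divided into 3 shares of £25,000: Soraya, Delphine, and Lena each take £25,000.

Hollis: £300,000; Kenji: £100,000; Henrik: £100,000; Xander: £100,000; Niko: £300,000; Kira: £300,000; Eamon: £75,000; Wyatt: £75,000; Linnea: £75,000; Soraya: £25,000; Delphine: £25,000; Lena: £25,000; Wiremu: £300,000; Joris: £300,000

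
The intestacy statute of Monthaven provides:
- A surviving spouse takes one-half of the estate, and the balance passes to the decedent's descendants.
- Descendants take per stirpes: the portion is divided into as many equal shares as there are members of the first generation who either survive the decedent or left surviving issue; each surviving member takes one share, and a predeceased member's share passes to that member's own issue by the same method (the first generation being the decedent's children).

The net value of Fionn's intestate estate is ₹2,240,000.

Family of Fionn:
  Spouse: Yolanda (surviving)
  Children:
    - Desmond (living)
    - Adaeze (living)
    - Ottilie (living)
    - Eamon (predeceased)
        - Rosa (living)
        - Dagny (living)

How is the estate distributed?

Yolanda takes one-half of ₹2,240,000 = ₹1,120,000. The remaining ₹1,120,000 passes to the descendants.
The descendants' portion (₹1,120,000) is divided into 4 shares of ₹280,000: Desmond, Adaeze, and Ottilie each take ₹280,000; Eamon's ₹280,000 share passes to Eamon's issue.
Eamon's share (₹280,000) is divided into 2 shares of ₹140,000: Rosa and Dagny each take ₹140,000.

Yolanda: ₹1,120,000; Desmond: ₹280,000; Adaeze: ₹280,000; Ottilie: ₹280,000; Rosa: ₹140,000; Dagny: ₹140,000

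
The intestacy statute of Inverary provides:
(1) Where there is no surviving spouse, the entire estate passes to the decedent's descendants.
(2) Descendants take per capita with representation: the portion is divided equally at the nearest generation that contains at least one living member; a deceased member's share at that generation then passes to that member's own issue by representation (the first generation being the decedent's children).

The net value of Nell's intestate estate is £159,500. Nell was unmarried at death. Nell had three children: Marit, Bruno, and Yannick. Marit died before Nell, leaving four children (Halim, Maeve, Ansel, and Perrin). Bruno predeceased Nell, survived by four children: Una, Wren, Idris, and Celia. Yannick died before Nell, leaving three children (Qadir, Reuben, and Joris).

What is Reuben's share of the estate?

The entire £159,500 passes to the descendants.
No child survives, so the initial division is made at the grandchildren's generation.
That amount (£159,500) is divided into 11 shares of £14,500: Halim, Maeve, Ansel, Perrin, Una, Wren, Idris, Celia, Qadir, Reuben, and Joris each take £14,500.

Reuben receives £14,500.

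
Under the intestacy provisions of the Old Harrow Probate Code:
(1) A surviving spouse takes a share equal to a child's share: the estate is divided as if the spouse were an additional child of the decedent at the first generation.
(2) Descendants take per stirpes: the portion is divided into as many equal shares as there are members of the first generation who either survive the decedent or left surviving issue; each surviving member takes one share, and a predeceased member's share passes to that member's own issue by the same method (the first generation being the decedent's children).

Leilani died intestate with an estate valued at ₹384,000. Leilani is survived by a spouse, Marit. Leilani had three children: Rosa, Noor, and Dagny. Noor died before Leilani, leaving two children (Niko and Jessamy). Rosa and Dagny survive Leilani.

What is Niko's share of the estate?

The spouse counts as an additional share at the children's level, so there are 4 primary shares of ₹96,000. Marit takes one such share (₹96,000).
The children's combined portion (₹288,000) is divided into 3 shares of ₹96,000: Rosa and Dagny each take ₹96,000; Noor's ₹96,000 share passes to Noor's issue.
Noor's share (₹96,000) is divided into 2 shares of ₹48,000: Niko and Jessamy each take ₹48,000.

Niko receives ₹48,000.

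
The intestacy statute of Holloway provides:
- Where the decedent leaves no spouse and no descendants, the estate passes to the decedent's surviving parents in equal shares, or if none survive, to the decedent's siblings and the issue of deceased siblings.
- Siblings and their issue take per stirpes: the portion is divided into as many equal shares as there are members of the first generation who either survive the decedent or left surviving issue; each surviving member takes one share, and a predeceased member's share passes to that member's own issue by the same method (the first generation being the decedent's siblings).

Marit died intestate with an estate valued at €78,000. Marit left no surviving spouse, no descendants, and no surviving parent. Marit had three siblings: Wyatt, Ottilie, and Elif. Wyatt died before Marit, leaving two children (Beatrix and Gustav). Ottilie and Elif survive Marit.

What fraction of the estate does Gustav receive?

Gustav receives 1/6 of the estate.

The entire €78,000 passes to the siblings and their issue.
That amount (€78,000) is divided into 3 shares of €26,000: Ottilie and Elif each take €26,000; Wyatt's €26,000 share passes to Wyatt's issue.
Wyatt's share (€26,000) is divided into 2 shares of €13,000: Beatrix and Gustav each take €13,000.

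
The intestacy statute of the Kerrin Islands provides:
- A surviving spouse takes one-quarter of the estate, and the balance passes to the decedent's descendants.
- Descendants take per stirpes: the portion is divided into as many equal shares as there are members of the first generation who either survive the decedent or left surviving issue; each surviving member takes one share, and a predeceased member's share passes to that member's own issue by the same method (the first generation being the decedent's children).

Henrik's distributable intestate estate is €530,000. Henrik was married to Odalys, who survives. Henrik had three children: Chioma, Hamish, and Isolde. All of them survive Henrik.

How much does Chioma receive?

Chioma receives €132,500.

Odalys takes one-quarter of €530,000 = €132,500. The remaining €397,500 passes to the descendants.
The descendants' portion (€397,500) is divided into 3 shares of €132,500: Chioma, Hamish, and Isolde each take €132,500.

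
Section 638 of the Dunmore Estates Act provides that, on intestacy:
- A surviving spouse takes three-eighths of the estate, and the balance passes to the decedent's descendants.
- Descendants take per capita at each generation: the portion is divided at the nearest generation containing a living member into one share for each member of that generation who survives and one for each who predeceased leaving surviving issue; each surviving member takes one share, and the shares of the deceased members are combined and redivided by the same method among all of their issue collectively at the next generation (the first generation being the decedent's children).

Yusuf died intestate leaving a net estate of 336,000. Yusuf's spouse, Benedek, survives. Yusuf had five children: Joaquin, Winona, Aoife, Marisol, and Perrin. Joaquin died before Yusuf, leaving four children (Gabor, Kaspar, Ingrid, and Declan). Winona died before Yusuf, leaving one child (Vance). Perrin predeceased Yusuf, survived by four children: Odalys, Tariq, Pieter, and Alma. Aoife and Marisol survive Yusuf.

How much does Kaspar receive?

Benedek takes three-eighths of 336,000 = 126,000. The remaining 210,000 passes to the descendants.
The descendants' portion (210,000) is divided at the children's generation into 5 shares of 42,000. Aoife and Marisol each take 42,000. The 3 shares of the deceased (Joaquin, Winona, and Perrin) are combined into a pool of 126,000.
That pool (126,000) is divided at the grandchildren's generation equally among Gabor, Kaspar, Ingrid, Declan, Vance, Odalys, Tariq, Pieter, and Alma: 14,000 each.

Kaspar receives 14,000.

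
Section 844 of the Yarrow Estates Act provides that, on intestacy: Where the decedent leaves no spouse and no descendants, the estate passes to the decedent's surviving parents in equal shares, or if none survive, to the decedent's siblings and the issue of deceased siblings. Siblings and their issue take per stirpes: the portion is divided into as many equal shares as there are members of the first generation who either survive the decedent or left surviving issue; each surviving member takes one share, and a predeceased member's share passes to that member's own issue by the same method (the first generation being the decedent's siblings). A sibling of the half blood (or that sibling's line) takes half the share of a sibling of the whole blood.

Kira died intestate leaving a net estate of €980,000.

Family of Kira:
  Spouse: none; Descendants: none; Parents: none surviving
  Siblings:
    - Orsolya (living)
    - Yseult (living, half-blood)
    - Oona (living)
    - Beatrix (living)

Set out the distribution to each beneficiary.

Orsolya: €280,000; Yseult: €140,000; Oona: €280,000; Beatrix: €280,000

The entire €980,000 passes to the siblings and their issue.
Counting each half-blood sibling's line as half a unit, there are 7/2 units in €980,000, so one unit is €280,000. Whole-blood lines (Orsolya, Oona, and Beatrix) take €280,000 each; half-blood lines (Yseult) take €140,000 each.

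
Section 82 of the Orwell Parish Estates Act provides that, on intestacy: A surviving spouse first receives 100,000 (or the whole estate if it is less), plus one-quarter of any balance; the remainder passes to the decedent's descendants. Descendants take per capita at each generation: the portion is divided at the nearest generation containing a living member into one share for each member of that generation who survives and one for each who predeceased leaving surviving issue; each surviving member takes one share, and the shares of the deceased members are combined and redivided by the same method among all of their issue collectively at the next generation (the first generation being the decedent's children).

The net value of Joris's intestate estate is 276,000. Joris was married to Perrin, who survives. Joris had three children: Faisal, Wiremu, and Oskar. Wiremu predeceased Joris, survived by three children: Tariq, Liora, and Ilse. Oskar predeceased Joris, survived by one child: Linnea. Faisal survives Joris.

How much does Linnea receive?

Linnea receives 22,000.

Perrin first takes 100,000, leaving a balance of 176,000. Perrin then takes one-quarter of the balance (44,000), for a total of 144,000. The remaining 132,000 passes to the descendants.
The descendants' portion (132,000) is divided at the children's generation into 3 shares of 44,000. Faisal takes 44,000. The 2 shares of the deceased (Wiremu and Oskar) are combined into a pool of 88,000.
That pool (88,000) is divided at the grandchildren's generation equally among Tariq, Liora, Ilse, and Linnea: 22,000 each.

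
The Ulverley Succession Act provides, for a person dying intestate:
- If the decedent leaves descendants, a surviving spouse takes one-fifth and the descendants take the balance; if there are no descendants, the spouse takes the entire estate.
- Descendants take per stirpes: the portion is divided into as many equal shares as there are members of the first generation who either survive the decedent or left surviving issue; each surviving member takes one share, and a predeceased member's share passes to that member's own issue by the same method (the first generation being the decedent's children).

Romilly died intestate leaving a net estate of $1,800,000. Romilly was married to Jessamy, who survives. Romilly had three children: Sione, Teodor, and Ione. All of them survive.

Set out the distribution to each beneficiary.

Jessamy: $360,000; Sione: $480,000; Teodor: $480,000; Ione: $480,000

Jessamy takes one-fifth of $1,800,000 = $360,000. The remaining $1,440,000 passes to the descendants.
The descendants' portion ($1,440,000) is divided into 3 shares of $480,000: Sione, Teodor, and Ione each take $480,000.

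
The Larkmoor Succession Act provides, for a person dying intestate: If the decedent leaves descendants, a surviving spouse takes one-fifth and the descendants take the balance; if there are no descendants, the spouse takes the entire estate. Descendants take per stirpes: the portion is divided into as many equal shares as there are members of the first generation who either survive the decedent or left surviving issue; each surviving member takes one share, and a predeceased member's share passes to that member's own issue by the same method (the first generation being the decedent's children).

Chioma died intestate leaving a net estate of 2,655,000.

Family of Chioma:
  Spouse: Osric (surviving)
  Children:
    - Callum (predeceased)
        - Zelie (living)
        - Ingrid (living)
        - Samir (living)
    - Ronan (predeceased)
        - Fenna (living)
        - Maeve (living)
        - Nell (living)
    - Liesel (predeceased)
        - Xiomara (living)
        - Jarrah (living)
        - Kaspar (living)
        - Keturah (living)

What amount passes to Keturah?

Osric takes one-fifth of 2,655,000 = 531,000. The remaining 2,124,000 passes to the descendants.
The descendants' portion (2,124,000) is divided into 3 shares of 708,000: Callum's 708,000 share passes to Callum's issue; Ronan's 708,000 share passes to Ronan's issue; Liesel's 708,000 share passes to Liesel's issue.
Callum's share (708,000) is divided into 3 shares of 236,000: Zelie, Ingrid, and Samir each take 236,000.
Ronan's share (708,000) is divided into 3 shares of 236,000: Fenna, Maeve, and Nell each take 236,000.
Liesel's share (708,000) is divided into 4 shares of 177,000: Xiomara, Jarrah, Kaspar, and Keturah each take 177,000.

Keturah receives 177,000.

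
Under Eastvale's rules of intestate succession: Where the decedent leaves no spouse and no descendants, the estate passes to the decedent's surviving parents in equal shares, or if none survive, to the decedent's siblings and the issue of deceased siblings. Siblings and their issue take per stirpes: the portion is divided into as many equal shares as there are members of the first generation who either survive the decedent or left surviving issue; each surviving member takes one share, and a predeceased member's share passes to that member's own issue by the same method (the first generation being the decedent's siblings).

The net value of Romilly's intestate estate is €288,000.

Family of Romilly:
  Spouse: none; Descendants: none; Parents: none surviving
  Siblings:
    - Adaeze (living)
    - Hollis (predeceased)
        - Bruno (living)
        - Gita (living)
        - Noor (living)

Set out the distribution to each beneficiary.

The entire €288,000 passes to the siblings and their issue.
That amount (€288,000) is divided into 2 shares of €144,000: Adaeze takes €144,000; Hollis's €144,000 share passes to Hollis's issue.
Hollis's share (€144,000) is divided into 3 shares of €48,000: Bruno, Gita, and Noor each take €48,000.

Adaeze: €144,000; Bruno: €48,000; Gita: €48,000; Noor: €48,000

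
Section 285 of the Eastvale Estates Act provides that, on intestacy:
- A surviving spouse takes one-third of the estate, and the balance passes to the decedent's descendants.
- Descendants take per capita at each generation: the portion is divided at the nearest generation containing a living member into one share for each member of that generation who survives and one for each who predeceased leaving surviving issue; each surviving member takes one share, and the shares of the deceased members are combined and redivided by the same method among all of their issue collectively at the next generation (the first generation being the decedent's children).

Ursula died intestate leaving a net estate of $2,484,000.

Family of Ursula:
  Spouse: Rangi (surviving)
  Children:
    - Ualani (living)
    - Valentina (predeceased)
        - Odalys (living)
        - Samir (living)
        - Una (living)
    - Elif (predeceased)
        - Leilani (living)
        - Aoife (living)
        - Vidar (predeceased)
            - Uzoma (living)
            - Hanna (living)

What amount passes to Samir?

Samir receives $184,000.

Rangi takes one-third of $2,484,000 = $828,000. The remaining $1,656,000 passes to the descendants.
The descendants' portion ($1,656,000) is divided at the children's generation into 3 shares of $552,000. Ualani takes $552,000. The 2 shares of the deceased (Valentina and Elif) are combined into a pool of $1,104,000.
That pool ($1,104,000) is divided at the grandchildren's generation into 6 shares of $184,000. Odalys, Samir, Una, Leilani, and Aoife each take $184,000. The remaining share for the deceased Vidar ($184,000) is carried to the next generation.
That pool ($184,000) is divided at the great-grandchildren's generation equally among Uzoma and Hanna: $92,000 each.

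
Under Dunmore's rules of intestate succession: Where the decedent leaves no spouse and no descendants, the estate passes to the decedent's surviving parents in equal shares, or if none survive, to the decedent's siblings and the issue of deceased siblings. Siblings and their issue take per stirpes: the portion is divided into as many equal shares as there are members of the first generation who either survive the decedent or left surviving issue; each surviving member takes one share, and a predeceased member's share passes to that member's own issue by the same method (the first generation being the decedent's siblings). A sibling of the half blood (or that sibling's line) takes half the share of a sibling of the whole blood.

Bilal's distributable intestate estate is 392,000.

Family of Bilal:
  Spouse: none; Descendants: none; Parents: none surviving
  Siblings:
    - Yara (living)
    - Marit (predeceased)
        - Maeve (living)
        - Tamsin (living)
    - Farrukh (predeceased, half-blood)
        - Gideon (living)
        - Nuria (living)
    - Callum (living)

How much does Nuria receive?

The entire 392,000 passes to the siblings and their issue.
Counting each half-blood sibling's line as half a unit, there are 7/2 units in 392,000, so one unit is 112,000. Whole-blood lines (Yara, Marit, and Callum) take 112,000 each; half-blood lines (Farrukh) take 56,000 each.
Marit's share (112,000) is divided into 2 shares of 56,000: Maeve and Tamsin each take 56,000.
Farrukh's share (56,000) is divided into 2 shares of 28,000: Gideon and Nuria each take 28,000.

Nuria receives 28,000.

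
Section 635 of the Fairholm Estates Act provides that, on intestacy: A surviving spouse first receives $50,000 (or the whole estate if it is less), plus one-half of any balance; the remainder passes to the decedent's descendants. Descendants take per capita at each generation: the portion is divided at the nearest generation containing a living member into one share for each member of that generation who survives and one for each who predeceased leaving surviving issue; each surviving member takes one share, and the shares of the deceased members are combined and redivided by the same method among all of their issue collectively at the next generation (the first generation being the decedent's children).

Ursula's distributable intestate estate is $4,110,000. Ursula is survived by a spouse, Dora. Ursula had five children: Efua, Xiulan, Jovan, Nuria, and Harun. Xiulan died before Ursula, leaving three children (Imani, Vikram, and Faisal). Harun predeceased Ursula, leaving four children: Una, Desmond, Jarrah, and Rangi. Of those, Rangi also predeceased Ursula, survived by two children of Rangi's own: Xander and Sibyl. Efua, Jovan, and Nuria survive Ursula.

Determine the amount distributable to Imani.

Dora first takes $50,000, leaving a balance of $4,060,000. Dora then takes one-half of the balance ($2,030,000), for a total of $2,080,000. The remaining $2,030,000 passes to the descendants.
The descendants' portion ($2,030,000) is divided at the children's generation into 5 shares of $406,000. Efua, Jovan, and Nuria each take $406,000. The 2 shares of the deceased (Xiulan and Harun) are combined into a pool of $812,000.
That pool ($812,000) is divided at the grandchildren's generation into 7 shares of $116,000. Imani, Vikram, Faisal, Una, Desmond, and Jarrah each take $116,000. The remaining share for the deceased Rangi ($116,000) is carried to the next generation.
That pool ($116,000) is divided at the great-grandchildren's generation equally among Xander and Sibyl: $58,000 each.

Imani receives $116,000.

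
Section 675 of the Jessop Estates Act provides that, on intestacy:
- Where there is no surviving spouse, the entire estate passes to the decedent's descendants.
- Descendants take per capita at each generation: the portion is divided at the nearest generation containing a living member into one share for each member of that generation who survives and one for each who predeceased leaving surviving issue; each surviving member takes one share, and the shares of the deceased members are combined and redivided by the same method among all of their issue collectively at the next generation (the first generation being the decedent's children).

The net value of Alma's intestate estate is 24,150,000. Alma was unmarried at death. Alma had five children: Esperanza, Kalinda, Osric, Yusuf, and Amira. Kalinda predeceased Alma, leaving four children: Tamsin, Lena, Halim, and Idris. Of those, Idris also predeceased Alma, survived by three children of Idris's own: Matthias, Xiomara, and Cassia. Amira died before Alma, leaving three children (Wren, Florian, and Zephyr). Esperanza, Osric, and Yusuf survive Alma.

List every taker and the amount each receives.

The entire 24,150,000 passes to the descendants.
That amount (24,150,000) is divided at the children's generation into 5 shares of 4,830,000. Esperanza, Osric, and Yusuf each take 4,830,000. The 2 shares of the deceased (Kalinda and Amira) are combined into a pool of 9,660,000.
That pool (9,660,000) is divided at the grandchildren's generation into 7 shares of 1,380,000. Tamsin, Lena, Halim, Wren, Florian, and Zephyr each take 1,380,000. The remaining share for the deceased Idris (1,380,000) is carried to the next generation.
That pool (1,380,000) is divided at the great-grandchildren's generation equally among Matthias, Xiomara, and Cassia: 460,000 each.

Esperanza: 4,830,000; Tamsin: 1,380,000; Lena: 1,380,000; Halim: 1,380,000; Matthias: 460,000; Xiomara: 460,000; Cassia: 460,000; Osric: 4,830,000; Yusuf: 4,830,000; Wren: 1,380,000; Florian: 1,380,000; Zephyr: 1,380,000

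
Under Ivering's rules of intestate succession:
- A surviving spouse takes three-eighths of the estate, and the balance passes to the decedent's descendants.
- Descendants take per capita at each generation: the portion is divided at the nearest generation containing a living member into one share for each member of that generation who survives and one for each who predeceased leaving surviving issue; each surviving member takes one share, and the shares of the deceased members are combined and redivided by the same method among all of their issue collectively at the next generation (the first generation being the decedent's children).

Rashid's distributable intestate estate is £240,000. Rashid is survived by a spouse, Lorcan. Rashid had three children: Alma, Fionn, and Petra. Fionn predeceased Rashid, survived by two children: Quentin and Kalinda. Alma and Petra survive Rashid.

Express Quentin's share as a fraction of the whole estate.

Quentin receives 5/48 of the estate.

Lorcan takes three-eighths of £240,000 = £90,000. The remaining £150,000 passes to the descendants.
The descendants' portion (£150,000) is divided at the children's generation into 3 shares of £50,000. Alma and Petra each take £50,000. The remaining share for the deceased Fionn (£50,000) is carried to the next generation.
That pool (£50,000) is divided at the grandchildren's generation equally among Quentin and Kalinda: £25,000 each.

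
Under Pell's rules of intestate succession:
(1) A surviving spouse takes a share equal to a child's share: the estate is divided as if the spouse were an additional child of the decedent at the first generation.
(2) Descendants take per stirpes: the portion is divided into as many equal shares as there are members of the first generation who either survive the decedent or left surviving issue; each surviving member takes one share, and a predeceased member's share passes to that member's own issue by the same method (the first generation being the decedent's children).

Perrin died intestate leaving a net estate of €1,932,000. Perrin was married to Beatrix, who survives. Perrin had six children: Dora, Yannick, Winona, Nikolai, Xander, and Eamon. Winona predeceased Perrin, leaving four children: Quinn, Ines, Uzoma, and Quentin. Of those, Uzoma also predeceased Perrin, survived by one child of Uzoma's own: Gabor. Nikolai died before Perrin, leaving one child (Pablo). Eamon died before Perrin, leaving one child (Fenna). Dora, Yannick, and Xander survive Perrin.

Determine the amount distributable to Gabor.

The spouse counts as an additional share at the children's level, so there are 7 primary shares of €276,000. Beatrix takes one such share (€276,000).
The children's combined portion (€1,656,000) is divided into 6 shares of €276,000: Dora, Yannick, and Xander each take €276,000; Winona's €276,000 share passes to Winona's issue; Nikolai's €276,000 share passes to Nikolai's issue; Eamon's €276,000 share passes to Eamon's issue.
Winona's share (€276,000) is divided into 4 shares of €69,000: Quinn, Ines, and Quentin each take €69,000; Uzoma's €69,000 share passes to Uzoma's issue.
Uzoma's share (€69,000) passes entirely to Gabor.
Nikolai's share (€276,000) passes entirely to Pablo.
Eamon's share (€276,000) passes entirely to Fenna.

Gabor receives €69,000.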